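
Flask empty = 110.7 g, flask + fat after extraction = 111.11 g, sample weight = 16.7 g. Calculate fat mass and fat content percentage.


Fat mass = 0.41 g
Fat content = 2.5%

Fat mass = 111.11 - 110.7 = 0.41 g
Fat% = 0.41 / 16.7 x 100 = 2.5%


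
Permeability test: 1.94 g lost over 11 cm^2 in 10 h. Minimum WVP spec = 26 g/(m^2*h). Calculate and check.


WVP = 176.36 g/(m^2*h)
Meets specification: Yes

WVP = 1.94 / (11 x 10) x 10000 = 176.36 g/(m^2*h)
Minimum: 26 g/(m^2*h)
Meets spec: Yes


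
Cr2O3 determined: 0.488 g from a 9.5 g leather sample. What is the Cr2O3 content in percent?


5.14%


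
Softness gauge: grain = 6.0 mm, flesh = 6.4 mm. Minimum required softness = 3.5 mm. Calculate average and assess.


Average = (6.0 + 6.4) / 2 = 6.20 mm
Minimum = 3.5 mm
Meets requirement: Yes


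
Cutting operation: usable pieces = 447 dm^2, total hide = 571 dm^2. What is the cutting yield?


78.3%

Yield = usable / total x 100
Yield = 447 / 571 x 100 = 78.3%


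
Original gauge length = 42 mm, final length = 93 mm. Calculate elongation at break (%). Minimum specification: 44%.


Elongation = 121.4%
Meets spec: Yes

Extension = 93 - 42 = 51 mm
Elongation = 51 / 42 x 100 = 121.4%
Minimum required: 44%
Meets specification: Yes


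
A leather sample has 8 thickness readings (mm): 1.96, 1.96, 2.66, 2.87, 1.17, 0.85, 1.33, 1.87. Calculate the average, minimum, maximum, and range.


Sum = 14.67
Average = 14.67 / 8 = 1.83 mm
Minimum = 0.85 mm
Maximum = 2.87 mm
Range = 2.87 - 0.85 = 2.02 mm


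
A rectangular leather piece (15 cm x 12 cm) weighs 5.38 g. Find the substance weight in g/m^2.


Area = 15 x 12 = 180 cm^2
SW = 5.38 / 180 x 10000 = 298.9 g/m^2


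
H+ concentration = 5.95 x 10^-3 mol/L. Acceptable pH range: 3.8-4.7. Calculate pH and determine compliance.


pH = 2.23
Compliant: No

pH = -log10(5.95 x 10^-3) = 2.23
Range: 3.8 to 4.7
Compliant: No


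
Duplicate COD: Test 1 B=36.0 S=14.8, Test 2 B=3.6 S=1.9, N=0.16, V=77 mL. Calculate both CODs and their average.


COD1 = (36.0 - 14.8) x 0.16 x 8000 / 77 = 352.4 mg/L
COD2 = (3.6 - 1.9) x 0.16 x 8000 / 77 = 28.3 mg/L
Average = (352.4 + 28.3) / 2 = 190.4 mg/L


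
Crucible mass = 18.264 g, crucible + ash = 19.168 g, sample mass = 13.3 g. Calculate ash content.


Ash mass = 19.168 - 18.264 = 0.904 g
Ash% = 0.904 / 13.3 x 100 = 6.80%


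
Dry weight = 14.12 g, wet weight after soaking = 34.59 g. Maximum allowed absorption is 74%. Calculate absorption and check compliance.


Absorption = 145.0%
Compliant: No

WA = (34.59 - 14.12) / 14.12 x 100 = 145.0%
Maximum allowed: 74%
Compliant: No


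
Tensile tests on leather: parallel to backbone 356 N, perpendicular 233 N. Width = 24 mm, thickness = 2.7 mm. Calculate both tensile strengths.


Parallel = 5.49 N/mm^2
Perpendicular = 3.60 N/mm^2

Area = 24 x 2.7 = 64.8 mm^2
TS (parallel) = 356 / 64.8 = 5.49 N/mm^2
TS (perpendicular) = 233 / 64.8 = 3.60 N/mm^2


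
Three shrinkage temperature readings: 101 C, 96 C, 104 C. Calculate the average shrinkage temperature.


Average = (101 + 96 + 104) / 3
Average = 301 / 3 = 100.3 C


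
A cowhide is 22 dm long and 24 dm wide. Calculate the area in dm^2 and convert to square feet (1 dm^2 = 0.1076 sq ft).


Area = 22 x 24 = 528 dm^2
Conversion: 528 x 0.1076 = 56.81 sq ft


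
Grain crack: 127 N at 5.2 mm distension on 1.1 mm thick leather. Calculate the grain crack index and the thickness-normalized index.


Crack index = 24.4 N/mm
Normalized index = 22.2 N/mm per mm


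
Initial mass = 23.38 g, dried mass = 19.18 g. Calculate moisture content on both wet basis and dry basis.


Wet basis = 18.0%
Dry basis = 21.9%


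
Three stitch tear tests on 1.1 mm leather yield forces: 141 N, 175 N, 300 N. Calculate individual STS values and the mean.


STS1 = 128.2 N/mm
STS2 = 159.1 N/mm
STS3 = 272.7 N/mm
Mean = 186.7 N/mm

STS1 = 141 / 1.1 = 128.2 N/mm
STS2 = 175 / 1.1 = 159.1 N/mm
STS3 = 300 / 1.1 = 272.7 N/mm
Mean = (128.2 + 159.1 + 272.7) / 3 = 186.7 N/mm


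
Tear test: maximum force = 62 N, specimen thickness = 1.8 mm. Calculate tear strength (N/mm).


Tear strength = force / thickness
Tear = 62 / 1.8 = 34.4 N/mm


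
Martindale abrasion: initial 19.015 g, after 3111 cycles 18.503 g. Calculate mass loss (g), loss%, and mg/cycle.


Mass loss = 0.512 g
Loss = 2.69%
Rate = 0.165 mg/cycle


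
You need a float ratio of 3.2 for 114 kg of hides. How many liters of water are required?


364.8 L

Water = hide weight x target ratio
Water = 114 x 3.2 = 364.8 L


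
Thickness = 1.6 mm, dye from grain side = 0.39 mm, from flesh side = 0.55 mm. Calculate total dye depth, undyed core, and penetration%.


Total dyed = 0.39 + 0.55 = 0.94 mm
Undyed core = 1.6 - 0.94 = 0.66 mm
Penetration = 0.94 / 1.6 x 100 = 58.8%


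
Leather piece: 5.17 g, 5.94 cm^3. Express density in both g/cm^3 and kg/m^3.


0.870 g/cm^3
870 kg/m^3

Density = 5.17 / 5.94 = 0.870 g/cm^3
Convert: 0.870 x 1000 = 870 kg/m^3


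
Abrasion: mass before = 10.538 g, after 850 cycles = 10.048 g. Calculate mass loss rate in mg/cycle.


Mass loss = 10.538 - 10.048 = 0.490 g
Rate = 0.490 / 850 x 1000 = 0.576 mg/cycle


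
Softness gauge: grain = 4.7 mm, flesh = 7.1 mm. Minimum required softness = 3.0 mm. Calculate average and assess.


Average softness = 5.90 mm
Meets requirement: Yes

Average = (4.7 + 7.1) / 2 = 5.90 mm
Minimum = 3.0 mm
Meets requirement: Yes


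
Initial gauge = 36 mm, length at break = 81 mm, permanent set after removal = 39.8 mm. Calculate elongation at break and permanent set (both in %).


Elongation at break = 125.0%
Permanent set = 10.6%

Elongation at break = (81 - 36) / 36 x 100 = 125.0%
Permanent set = (39.8 - 36) / 36 x 100 = 10.6%


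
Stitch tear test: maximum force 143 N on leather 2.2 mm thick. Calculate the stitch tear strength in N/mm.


Stitch tear strength = force / thickness
STS = 143 / 2.2 = 65.0 N/mm


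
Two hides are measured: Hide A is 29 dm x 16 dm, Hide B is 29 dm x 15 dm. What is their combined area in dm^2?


Hide A area = 29 x 16 = 464 dm^2
Hide B area = 29 x 15 = 435 dm^2
Total = 464 + 435 = 899 dm^2


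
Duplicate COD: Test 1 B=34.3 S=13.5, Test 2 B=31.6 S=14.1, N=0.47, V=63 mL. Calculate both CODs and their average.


COD1 = 1241.4 mg/L
COD2 = 1044.4 mg/L
Average = 1142.9 mg/L

COD1 = (34.3 - 13.5) x 0.47 x 8000 / 63 = 1241.4 mg/L
COD2 = (31.6 - 14.1) x 0.47 x 8000 / 63 = 1044.4 mg/L
Average = (1241.4 + 1044.4) / 2 = 1142.9 mg/L


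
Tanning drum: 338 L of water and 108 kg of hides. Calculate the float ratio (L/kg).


Float ratio = water / hide weight
Ratio = 338 / 108 = 3.1


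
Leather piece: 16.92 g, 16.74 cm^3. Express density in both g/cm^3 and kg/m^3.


Density = 16.92 / 16.74 = 1.011 g/cm^3
Convert: 1.011 x 1000 = 1011 kg/m^3


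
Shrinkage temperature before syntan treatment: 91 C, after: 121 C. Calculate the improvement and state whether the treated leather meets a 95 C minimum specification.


Improvement = 121 - 91 = 30 C
Spec check: 121 C >= 95 C? Yes


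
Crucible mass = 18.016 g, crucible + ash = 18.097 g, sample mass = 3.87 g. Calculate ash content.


Ash mass = 0.081 g
Ash content = 2.09%


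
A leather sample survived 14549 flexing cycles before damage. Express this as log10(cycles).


log10(14549) = 4.16


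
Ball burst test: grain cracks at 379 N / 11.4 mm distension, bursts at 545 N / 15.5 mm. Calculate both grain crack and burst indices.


Crack index = 33.2 N/mm
Burst index = 35.2 N/mm

Crack index = 379 / 11.4 = 33.2 N/mm
Burst index = 545 / 15.5 = 35.2 N/mm


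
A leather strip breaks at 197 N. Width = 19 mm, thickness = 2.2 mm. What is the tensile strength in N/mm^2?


4.71 N/mm^2

Cross-sectional area = 19 x 2.2 = 41.8 mm^2
Tensile strength = 197 / 41.8 = 4.71 N/mm^2


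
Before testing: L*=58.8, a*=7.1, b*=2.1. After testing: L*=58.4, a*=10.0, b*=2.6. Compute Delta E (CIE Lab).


Delta E = 2.97

dL = 58.4 - 58.8 = -0.4
da = 10.0 - 7.1 = 2.9
db = 2.6 - 2.1 = 0.5
dE = sqrt((-0.4)^2 + (2.9)^2 + (0.5)^2) = 2.97


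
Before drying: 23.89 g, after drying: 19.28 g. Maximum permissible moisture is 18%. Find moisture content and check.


MC = (23.89 - 19.28) / 23.89 x 100 = 19.3%
Maximum: 18%
Acceptable: No


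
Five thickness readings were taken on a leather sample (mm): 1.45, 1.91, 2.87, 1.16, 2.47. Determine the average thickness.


1.97 mm


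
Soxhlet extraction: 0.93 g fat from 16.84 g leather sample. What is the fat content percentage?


Fat content = 0.93 / 16.84 x 100
Fat = 5.5%


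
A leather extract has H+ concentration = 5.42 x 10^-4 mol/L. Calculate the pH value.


pH = -log10[H+]
pH = -log10(5.42 x 10^-4) = 3.27


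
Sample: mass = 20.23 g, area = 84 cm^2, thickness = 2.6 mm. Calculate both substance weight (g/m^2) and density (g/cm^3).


Substance weight = 2408.3 g/m^2
Density = 0.926 g/cm^3

SW = 20.23 / 84 x 10000 = 2408.3 g/m^2
Volume = 84 x 2.6 / 10 = 21.84 cm^3
Density = 20.23 / 21.84 = 0.926 g/cm^3


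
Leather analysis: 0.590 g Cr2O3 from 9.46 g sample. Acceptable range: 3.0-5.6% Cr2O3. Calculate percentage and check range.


Cr2O3 = 6.24%
Within range: No


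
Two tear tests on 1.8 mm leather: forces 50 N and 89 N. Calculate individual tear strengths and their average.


Tear 1 = 50 / 1.8 = 27.8 N/mm
Tear 2 = 89 / 1.8 = 49.4 N/mm
Average = (27.8 + 49.4) / 2 = 38.6 N/mm


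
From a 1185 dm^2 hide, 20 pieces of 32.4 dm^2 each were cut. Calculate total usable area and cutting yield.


Usable area = 648.0 dm^2
Yield = 54.7%


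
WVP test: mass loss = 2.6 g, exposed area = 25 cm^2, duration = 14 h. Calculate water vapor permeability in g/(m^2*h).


WVP = mass_loss / (area x time) x 10000
WVP = 2.6 / (25 x 14) x 10000
WVP = 2.6 / 350 x 10000 = 74.29 g/(m^2*h)


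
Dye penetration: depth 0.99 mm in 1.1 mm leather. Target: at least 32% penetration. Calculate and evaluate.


Penetration = 90.0%
Meets target: Yes


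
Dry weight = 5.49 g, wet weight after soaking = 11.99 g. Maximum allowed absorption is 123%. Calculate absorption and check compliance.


WA = (11.99 - 5.49) / 5.49 x 100 = 118.4%
Maximum allowed: 123%
Compliant: Yes


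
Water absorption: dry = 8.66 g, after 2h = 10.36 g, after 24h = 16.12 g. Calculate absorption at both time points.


2h absorption = 19.6%
24h absorption = 86.1%

WA (2h) = (10.36 - 8.66) / 8.66 x 100 = 19.6%
WA (24h) = (16.12 - 8.66) / 8.66 x 100 = 86.1%


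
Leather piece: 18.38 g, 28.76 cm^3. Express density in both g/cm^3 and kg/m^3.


Density = 18.38 / 28.76 = 0.639 g/cm^3
Convert: 0.639 x 1000 = 639 kg/m^3


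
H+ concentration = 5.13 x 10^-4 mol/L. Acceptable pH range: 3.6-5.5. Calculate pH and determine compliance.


pH = 3.29
Compliant: No

pH = -log10(5.13 x 10^-4) = 3.29
Range: 3.6 to 5.5
Compliant: No


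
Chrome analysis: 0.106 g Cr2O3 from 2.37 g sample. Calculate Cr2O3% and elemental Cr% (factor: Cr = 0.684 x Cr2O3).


Cr2O3 = 4.47%
Cr = 3.06%


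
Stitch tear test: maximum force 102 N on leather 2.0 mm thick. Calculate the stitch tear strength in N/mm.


51.0 N/mm

Stitch tear strength = force / thickness
STS = 102 / 2.0 = 51.0 N/mm


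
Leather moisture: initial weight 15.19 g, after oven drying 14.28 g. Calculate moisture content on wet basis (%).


Moisture = 15.19 - 14.28 = 0.91 g
MC = 0.91 / 15.19 x 100 = 6.0%


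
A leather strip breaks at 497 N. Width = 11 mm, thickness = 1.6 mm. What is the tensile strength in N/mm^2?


28.24 N/mm^2


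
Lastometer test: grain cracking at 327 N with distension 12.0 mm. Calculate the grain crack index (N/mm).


Grain crack index = force / distension
Index = 327 / 12.0 = 27.3 N/mm


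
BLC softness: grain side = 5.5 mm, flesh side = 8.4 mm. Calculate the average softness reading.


6.95 mm

Average = (5.5 + 8.4) / 2
Average = 6.95 mm


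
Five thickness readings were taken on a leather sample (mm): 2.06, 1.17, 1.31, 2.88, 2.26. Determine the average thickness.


Sum = 2.06 + 1.17 + 1.31 + 2.88 + 2.26 = 9.68
Average = 9.68 / 5 = 1.94 mm


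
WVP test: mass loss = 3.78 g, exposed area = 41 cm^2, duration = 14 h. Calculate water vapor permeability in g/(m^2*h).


WVP = mass_loss / (area x time) x 10000
WVP = 3.78 / (41 x 14) x 10000
WVP = 3.78 / 574 x 10000 = 65.85 g/(m^2*h)


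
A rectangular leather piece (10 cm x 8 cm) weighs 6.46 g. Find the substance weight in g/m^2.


Area = 10 x 8 = 80 cm^2
SW = 6.46 / 80 x 10000 = 807.5 g/m^2


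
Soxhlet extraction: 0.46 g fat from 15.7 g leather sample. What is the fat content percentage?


Fat content = 0.46 / 15.7 x 100
Fat = 2.9%


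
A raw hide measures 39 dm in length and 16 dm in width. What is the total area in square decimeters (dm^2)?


624 dm^2

Area = length x width
Area = 39 x 16 = 624 dm^2


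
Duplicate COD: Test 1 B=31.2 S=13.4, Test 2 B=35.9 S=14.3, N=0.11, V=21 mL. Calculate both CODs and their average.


COD1 = 745.9 mg/L
COD2 = 905.1 mg/L
Average = 825.5 mg/L


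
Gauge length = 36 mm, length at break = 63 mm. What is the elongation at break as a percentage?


Extension = 63 - 36 = 27 mm
Elongation = 27 / 36 x 100 = 75.0%


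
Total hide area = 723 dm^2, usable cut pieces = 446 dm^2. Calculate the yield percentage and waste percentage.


Yield = 61.7%
Waste = 38.3%


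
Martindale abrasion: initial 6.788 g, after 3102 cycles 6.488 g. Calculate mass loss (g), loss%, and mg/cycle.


Loss = 6.788 - 6.488 = 0.300 g
Loss% = 0.300 / 6.788 x 100 = 4.42%
Rate = 0.300 / 3102 x 1000 = 0.097 mg/cycle


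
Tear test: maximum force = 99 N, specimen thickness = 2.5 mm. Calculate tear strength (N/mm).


39.6 N/mm


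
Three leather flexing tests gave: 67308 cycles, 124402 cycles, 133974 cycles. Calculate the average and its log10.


Average = (67308 + 124402 + 133974) / 3 = 108561 cycles
log10(108561) = 5.04


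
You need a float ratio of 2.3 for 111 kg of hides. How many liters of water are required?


255.3 L

Water = hide weight x target ratio
Water = 111 x 2.3 = 255.3 L


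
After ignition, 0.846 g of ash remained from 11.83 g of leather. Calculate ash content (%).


Ash% = 0.846 / 11.83 x 100
Ash% = 7.15%


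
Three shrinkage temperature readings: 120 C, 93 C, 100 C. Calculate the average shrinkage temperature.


104.3 C

Average = (120 + 93 + 100) / 3
Average = 313 / 3 = 104.3 C


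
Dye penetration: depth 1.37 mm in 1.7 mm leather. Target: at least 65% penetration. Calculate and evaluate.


Penetration = 1.37 / 1.7 x 100 = 80.6%
Target: 65%
Meets target: Yes


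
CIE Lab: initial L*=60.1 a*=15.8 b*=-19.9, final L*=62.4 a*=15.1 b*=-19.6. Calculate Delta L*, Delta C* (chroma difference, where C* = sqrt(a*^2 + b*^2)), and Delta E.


Delta L* = 62.4 - 60.1 = 2.3
C1* = sqrt((15.8)^2 + (-19.9)^2) = 25.410
C2* = sqrt((15.1)^2 + (-19.6)^2) = 24.742
Delta C* = 24.742 - 25.410 = -0.67
Delta E = sqrt((2.3)^2 + (-0.7)^2 + (0.3)^2) = 2.42


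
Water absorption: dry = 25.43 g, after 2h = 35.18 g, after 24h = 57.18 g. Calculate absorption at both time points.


2h absorption = 38.3%
24h absorption = 124.9%

WA (2h) = (35.18 - 25.43) / 25.43 x 100 = 38.3%
WA (24h) = (57.18 - 25.43) / 25.43 x 100 = 124.9%


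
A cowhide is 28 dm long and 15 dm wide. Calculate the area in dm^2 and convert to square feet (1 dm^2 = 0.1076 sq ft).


Area = 28 x 15 = 420 dm^2
Conversion: 420 x 0.1076 = 45.19 sq ft


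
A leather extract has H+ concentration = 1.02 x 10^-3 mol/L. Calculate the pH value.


pH = -log10[H+]
pH = -log10(1.02 x 10^-3) = 2.99


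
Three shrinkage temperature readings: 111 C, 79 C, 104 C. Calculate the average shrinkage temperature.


98.0 C

Average = (111 + 79 + 104) / 3
Average = 294 / 3 = 98.0 C


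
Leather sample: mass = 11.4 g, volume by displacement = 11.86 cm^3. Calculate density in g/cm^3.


0.961 g/cm^3


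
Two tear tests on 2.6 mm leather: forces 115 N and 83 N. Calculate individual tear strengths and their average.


Tear 1 = 44.2 N/mm
Tear 2 = 31.9 N/mm
Average = 38.1 N/mm

Tear 1 = 115 / 2.6 = 44.2 N/mm
Tear 2 = 83 / 2.6 = 31.9 N/mm
Average = (44.2 + 31.9) / 2 = 38.1 N/mm


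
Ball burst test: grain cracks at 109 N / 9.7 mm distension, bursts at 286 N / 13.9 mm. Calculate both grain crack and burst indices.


Crack index = 109 / 9.7 = 11.2 N/mm
Burst index = 286 / 13.9 = 20.6 N/mm


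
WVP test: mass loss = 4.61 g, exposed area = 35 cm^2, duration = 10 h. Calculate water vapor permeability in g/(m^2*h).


WVP = mass_loss / (area x time) x 10000
WVP = 4.61 / (35 x 10) x 10000
WVP = 4.61 / 350 x 10000 = 131.71 g/(m^2*h)


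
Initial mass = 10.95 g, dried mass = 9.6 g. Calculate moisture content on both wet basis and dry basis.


Wet basis = 12.3%
Dry basis = 14.1%

Moisture lost = 10.95 - 9.6 = 1.35 g
Wet basis MC = 1.35 / 10.95 x 100 = 12.3%
Dry basis MC = 1.35 / 9.6 x 100 = 14.1%


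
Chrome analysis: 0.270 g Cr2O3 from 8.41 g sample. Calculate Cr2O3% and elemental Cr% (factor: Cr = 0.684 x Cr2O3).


Cr2O3% = 0.270 / 8.41 x 100 = 3.21%
Cr% = 3.21 x 0.684 = 2.20%


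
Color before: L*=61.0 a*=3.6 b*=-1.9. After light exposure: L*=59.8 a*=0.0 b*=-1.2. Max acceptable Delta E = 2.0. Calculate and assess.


dL = -1.2, da = -3.6, db = 0.7
dE = sqrt((-1.2)^2 + (-3.6)^2 + (0.7)^2) = 3.86
Max = 2.0
Passes: No


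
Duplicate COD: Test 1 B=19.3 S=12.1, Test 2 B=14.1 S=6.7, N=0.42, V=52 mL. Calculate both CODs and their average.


COD1 = (19.3 - 12.1) x 0.42 x 8000 / 52 = 465.2 mg/L
COD2 = (14.1 - 6.7) x 0.42 x 8000 / 52 = 478.2 mg/L
Average = (465.2 + 478.2) / 2 = 471.7 mg/L


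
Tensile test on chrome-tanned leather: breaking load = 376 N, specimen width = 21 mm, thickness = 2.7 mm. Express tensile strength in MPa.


6.63 MPa


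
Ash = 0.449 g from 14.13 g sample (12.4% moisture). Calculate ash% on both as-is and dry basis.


As-is ash = 3.18%
Dry-basis ash = 3.63%


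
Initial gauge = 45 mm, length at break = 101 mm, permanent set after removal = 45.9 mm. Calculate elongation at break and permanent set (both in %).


Elongation at break = (101 - 45) / 45 x 100 = 124.4%
Permanent set = (45.9 - 45) / 45 x 100 = 2.0%


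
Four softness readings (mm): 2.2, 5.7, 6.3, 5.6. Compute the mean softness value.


Sum = 2.2 + 5.7 + 6.3 + 5.6
Mean = 19.8 / 4 = 4.95 mm


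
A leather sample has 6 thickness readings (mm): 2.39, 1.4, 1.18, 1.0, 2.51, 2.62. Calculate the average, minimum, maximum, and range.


Sum = 11.10
Average = 11.10 / 6 = 1.85 mm
Minimum = 1.0 mm
Maximum = 2.62 mm
Range = 2.62 - 1.0 = 1.62 mm


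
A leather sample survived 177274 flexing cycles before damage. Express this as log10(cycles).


5.25


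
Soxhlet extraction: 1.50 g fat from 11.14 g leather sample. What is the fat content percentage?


Fat content = 1.50 / 11.14 x 100
Fat = 13.5%


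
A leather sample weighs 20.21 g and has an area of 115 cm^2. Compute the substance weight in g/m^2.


Substance weight = mass / area x 10000
SW = 20.21 / 115 x 10000
SW = 1757.4 g/m^2


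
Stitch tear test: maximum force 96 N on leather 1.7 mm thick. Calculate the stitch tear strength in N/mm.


56.5 N/mm


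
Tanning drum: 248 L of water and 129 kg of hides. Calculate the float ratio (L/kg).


1.9


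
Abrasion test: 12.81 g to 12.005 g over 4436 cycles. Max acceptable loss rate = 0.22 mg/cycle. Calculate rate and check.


Rate = 0.181 mg/cycle
Passes: Yes

Loss = 12.81 - 12.005 = 0.805 g
Rate = 0.805 g / 4436 cycles x 1000 = 0.181 mg/cycle
Max = 0.22 mg/cycle
Passes: Yes


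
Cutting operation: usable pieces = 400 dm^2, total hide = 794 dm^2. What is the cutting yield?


50.4%

Yield = usable / total x 100
Yield = 400 / 794 x 100 = 50.4%


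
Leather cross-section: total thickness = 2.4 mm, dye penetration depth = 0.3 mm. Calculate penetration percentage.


12.5%

Penetration% = 0.3 / 2.4 x 100
Penetration = 12.5%


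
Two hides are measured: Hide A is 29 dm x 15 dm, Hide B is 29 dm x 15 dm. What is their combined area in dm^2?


Hide A area = 29 x 15 = 435 dm^2
Hide B area = 29 x 15 = 435 dm^2
Total = 435 + 435 = 870 dm^2


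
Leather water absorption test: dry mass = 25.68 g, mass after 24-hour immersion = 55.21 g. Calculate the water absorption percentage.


Water absorbed = 55.21 - 25.68 = 29.53 g
WA% = 29.53 / 25.68 x 100 = 115.0%


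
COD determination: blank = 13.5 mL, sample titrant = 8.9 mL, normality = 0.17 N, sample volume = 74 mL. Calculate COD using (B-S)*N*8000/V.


COD = (13.5 - 8.9) x 0.17 x 8000 / 74
COD = 4.6 x 0.17 x 8000 / 74
COD = 84.5 mg/L


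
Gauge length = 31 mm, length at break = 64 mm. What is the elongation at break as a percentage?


Extension = 64 - 31 = 33 mm
Elongation = 33 / 31 x 100 = 106.5%


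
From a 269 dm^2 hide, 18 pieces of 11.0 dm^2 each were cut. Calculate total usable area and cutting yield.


Total usable = 18 x 11.0 = 198.0 dm^2
Yield = 198.0 / 269 x 100 = 73.6%


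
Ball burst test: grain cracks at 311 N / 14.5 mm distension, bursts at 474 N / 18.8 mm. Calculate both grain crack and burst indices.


Crack index = 311 / 14.5 = 21.4 N/mm
Burst index = 474 / 18.8 = 25.2 N/mm


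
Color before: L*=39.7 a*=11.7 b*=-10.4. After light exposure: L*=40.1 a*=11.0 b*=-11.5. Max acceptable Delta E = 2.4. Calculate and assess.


Delta E = 1.36
Passes: Yes

dL = 0.4, da = -0.7, db = -1.1
dE = sqrt((0.4)^2 + (-0.7)^2 + (-1.1)^2) = 1.36
Max = 2.4
Passes: Yes


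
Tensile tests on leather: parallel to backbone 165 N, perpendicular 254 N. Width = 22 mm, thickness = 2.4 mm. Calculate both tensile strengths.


Area = 22 x 2.4 = 52.8 mm^2
TS (parallel) = 165 / 52.8 = 3.13 N/mm^2
TS (perpendicular) = 254 / 52.8 = 4.81 N/mm^2


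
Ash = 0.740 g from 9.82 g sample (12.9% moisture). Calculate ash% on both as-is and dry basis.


As-is ash% = 0.740 / 9.82 x 100 = 7.54%
Dry mass = 9.82 x (100 - 12.9) / 100 = 8.55322 g
Dry-basis ash% = 0.740 / 8.55322 x 100 = 8.65%


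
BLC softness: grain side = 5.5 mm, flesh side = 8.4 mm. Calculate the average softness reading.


Average = (5.5 + 8.4) / 2
Average = 6.95 mm


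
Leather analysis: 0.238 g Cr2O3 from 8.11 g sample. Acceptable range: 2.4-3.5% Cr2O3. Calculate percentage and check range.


Cr2O3% = 0.238 / 8.11 x 100 = 2.93%
Acceptable range: 2.4 to 3.5%
Within range: Yes


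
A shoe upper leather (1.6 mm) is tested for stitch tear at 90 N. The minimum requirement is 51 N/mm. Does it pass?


STS = 56.3 N/mm
Passes: Yes

STS = 90 / 1.6 = 56.3 N/mm
Minimum required: 51 N/mm
Passes: Yes


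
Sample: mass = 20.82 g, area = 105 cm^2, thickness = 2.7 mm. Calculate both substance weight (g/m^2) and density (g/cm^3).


SW = 20.82 / 105 x 10000 = 1982.9 g/m^2
Volume = 105 x 2.7 / 10 = 28.35 cm^3
Density = 20.82 / 28.35 = 0.734 g/cm^3


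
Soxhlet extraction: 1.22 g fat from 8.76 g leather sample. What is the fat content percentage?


13.9%

Fat content = 1.22 / 8.76 x 100
Fat = 13.9%


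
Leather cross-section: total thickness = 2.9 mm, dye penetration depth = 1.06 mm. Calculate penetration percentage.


36.6%


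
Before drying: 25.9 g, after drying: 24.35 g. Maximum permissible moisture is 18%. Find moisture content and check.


Moisture content = 6.0%
Acceptable: Yes


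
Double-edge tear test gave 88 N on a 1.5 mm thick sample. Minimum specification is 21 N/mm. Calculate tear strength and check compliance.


Tear strength = 88 / 1.5 = 58.7 N/mm
Required minimum = 21 N/mm
Compliant: Yes


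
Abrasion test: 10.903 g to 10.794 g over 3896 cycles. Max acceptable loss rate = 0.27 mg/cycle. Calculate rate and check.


Rate = 0.028 mg/cycle
Passes: Yes

Loss = 10.903 - 10.794 = 0.109 g
Rate = 0.109 g / 3896 cycles x 1000 = 0.028 mg/cycle
Max = 0.27 mg/cycle
Passes: Yes


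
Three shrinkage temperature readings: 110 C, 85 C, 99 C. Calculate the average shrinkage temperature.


Average = (110 + 85 + 99) / 3
Average = 294 / 3 = 98.0 C


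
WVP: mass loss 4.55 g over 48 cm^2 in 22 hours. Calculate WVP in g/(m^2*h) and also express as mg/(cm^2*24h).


WVP = 43.09 g/(m^2*h)
Daily rate = 103.41 mg/(cm^2*24h)

WVP = 4.55 / (48 x 22) x 10000 = 43.09 g/(m^2*h)
Mass loss in mg = 4.55 x 1000 = 4550 mg
Per cm^2 per 24h in mg: 4550 x 24 / (48 x 22) = 109200 / 1056 = 103.41 mg/(cm^2*24h)


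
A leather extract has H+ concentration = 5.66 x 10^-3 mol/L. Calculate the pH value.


pH = 2.25

pH = -log10[H+]
pH = -log10(5.66 x 10^-3) = 2.25


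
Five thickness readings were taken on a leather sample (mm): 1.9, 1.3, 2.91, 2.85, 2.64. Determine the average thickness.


Sum = 1.9 + 1.3 + 2.91 + 2.85 + 2.64 = 11.60
Average = 11.60 / 5 = 2.32 mm


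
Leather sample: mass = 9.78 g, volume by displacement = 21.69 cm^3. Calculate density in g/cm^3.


0.451 g/cm^3

Density = mass / volume
Density = 9.78 / 21.69 = 0.451 g/cm^3


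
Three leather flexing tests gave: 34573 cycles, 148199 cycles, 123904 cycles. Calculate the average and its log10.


Average = (34573 + 148199 + 123904) / 3 = 102225 cycles
log10(102225) = 5.01


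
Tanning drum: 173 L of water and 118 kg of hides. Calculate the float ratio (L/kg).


1.5

Float ratio = water / hide weight
Ratio = 173 / 118 = 1.5


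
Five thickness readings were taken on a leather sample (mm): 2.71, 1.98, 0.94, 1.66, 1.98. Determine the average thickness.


1.85 mm


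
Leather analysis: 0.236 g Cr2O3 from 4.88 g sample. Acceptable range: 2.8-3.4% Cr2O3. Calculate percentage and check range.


Cr2O3% = 0.236 / 4.88 x 100 = 4.84%
Acceptable range: 2.8 to 3.4%
Within range: No


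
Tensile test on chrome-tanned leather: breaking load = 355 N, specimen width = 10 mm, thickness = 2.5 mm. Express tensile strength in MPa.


14.20 MPa


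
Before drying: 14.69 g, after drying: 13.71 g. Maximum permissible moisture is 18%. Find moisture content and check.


Moisture content = 6.7%
Acceptable: Yes

MC = (14.69 - 13.71) / 14.69 x 100 = 6.7%
Maximum: 18%
Acceptable: Yes


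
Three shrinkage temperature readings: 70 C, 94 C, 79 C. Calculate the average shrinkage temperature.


Average = (70 + 94 + 79) / 3
Average = 243 / 3 = 81.0 C


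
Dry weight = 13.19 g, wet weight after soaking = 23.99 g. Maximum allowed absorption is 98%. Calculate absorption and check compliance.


Absorption = 81.9%
Compliant: Yes

WA = (23.99 - 13.19) / 13.19 x 100 = 81.9%
Maximum allowed: 98%
Compliant: Yes


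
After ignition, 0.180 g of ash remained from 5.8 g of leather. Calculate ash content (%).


Ash% = 0.180 / 5.8 x 100
Ash% = 3.10%


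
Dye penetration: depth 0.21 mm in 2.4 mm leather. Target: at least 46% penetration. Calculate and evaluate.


Penetration = 0.21 / 2.4 x 100 = 8.8%
Target: 46%
Meets target: No


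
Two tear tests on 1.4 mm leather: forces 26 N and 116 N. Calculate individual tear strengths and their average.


Tear 1 = 26 / 1.4 = 18.6 N/mm
Tear 2 = 116 / 1.4 = 82.9 N/mm
Average = (18.6 + 82.9) / 2 = 50.8 N/mm


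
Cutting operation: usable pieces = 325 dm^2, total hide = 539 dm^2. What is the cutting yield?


60.3%


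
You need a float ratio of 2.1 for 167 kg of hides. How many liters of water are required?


350.7 L

Water = hide weight x target ratio
Water = 167 x 2.1 = 350.7 L


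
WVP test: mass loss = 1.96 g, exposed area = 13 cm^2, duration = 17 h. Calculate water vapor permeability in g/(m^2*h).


88.69 g/(m^2*h)

WVP = mass_loss / (area x time) x 10000
WVP = 1.96 / (13 x 17) x 10000
WVP = 1.96 / 221 x 10000 = 88.69 g/(m^2*h)


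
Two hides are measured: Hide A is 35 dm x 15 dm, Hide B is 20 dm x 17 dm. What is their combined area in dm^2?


865 dm^2


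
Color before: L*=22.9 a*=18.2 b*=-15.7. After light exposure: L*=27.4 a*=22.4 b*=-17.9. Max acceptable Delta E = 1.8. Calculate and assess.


dL = 4.5, da = 4.2, db = -2.2
dE = sqrt((4.5)^2 + (4.2)^2 + (-2.2)^2) = 6.54
Max = 1.8
Passes: No


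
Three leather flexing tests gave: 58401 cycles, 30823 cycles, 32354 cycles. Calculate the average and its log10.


Average = (58401 + 30823 + 32354) / 3 = 40526 cycles
log10(40526) = 4.61


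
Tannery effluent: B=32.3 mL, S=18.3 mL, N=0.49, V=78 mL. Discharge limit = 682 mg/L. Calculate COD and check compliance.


COD = (32.3 - 18.3) x 0.49 x 8000 / 78 = 703.6 mg/L
Limit: 682 mg/L
Compliant: No


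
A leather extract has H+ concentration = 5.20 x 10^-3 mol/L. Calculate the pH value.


pH = -log10[H+]
pH = -log10(5.20 x 10^-3) = 2.28


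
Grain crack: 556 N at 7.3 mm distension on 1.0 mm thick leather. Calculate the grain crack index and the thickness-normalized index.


Crack index = 76.2 N/mm
Normalized index = 76.2 N/mm per mm

Crack index = 556 / 7.3 = 76.2 N/mm
Normalized = 76.2 / 1.0 = 76.2 N/mm per mm


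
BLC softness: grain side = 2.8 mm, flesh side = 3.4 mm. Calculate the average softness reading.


Average = (2.8 + 3.4) / 2
Average = 3.10 mm


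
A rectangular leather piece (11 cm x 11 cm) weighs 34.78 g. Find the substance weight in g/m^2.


2874.4 g/m^2


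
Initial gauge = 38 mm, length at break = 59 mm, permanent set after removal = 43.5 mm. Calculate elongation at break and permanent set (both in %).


Elongation at break = (59 - 38) / 38 x 100 = 55.3%
Permanent set = (43.5 - 38) / 38 x 100 = 14.5%


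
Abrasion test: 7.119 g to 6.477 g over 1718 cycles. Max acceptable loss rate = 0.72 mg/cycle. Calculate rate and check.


Rate = 0.374 mg/cycle
Passes: Yes

Loss = 7.119 - 6.477 = 0.642 g
Rate = 0.642 g / 1718 cycles x 1000 = 0.374 mg/cycle
Max = 0.72 mg/cycle
Passes: Yes


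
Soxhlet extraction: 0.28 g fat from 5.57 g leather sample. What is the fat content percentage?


5.0%


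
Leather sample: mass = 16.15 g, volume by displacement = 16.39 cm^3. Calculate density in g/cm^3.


Density = mass / volume
Density = 16.15 / 16.39 = 0.985 g/cm^3


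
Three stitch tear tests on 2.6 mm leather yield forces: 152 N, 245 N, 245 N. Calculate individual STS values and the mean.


STS1 = 58.5 N/mm
STS2 = 94.2 N/mm
STS3 = 94.2 N/mm
Mean = 82.3 N/mm


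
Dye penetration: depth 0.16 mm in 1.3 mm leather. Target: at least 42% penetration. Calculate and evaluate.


Penetration = 12.3%
Meets target: No

Penetration = 0.16 / 1.3 x 100 = 12.3%
Target: 42%
Meets target: No


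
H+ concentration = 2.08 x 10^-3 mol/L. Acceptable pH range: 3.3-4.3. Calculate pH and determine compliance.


pH = -log10(2.08 x 10^-3) = 2.68
Range: 3.3 to 4.3
Compliant: No


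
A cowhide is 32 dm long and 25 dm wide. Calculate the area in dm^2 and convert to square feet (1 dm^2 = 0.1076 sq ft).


Area = 32 x 25 = 800 dm^2
Conversion: 800 x 0.1076 = 86.08 sq ft


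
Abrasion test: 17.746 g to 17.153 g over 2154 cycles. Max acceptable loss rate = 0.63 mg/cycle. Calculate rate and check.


Loss = 17.746 - 17.153 = 0.593 g
Rate = 0.593 g / 2154 cycles x 1000 = 0.275 mg/cycle
Max = 0.63 mg/cycle
Passes: Yes


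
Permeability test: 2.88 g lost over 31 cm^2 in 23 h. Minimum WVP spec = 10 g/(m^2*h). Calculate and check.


WVP = 40.39 g/(m^2*h)
Meets specification: Yes


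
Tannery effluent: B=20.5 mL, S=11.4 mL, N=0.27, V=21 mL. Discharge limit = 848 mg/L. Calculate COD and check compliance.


COD = 936.0 mg/L
Compliant: No

COD = (20.5 - 11.4) x 0.27 x 8000 / 21 = 936.0 mg/L
Limit: 848 mg/L
Compliant: No


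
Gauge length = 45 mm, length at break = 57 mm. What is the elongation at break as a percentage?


26.7%


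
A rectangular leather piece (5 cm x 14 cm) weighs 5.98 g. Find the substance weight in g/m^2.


854.3 g/m^2

Area = 5 x 14 = 70 cm^2
SW = 5.98 / 70 x 10000 = 854.3 g/m^2


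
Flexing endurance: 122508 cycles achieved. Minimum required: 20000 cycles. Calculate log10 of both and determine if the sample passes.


log10(122508) = 5.09
log10(20000) = 4.30
Passes: Yes


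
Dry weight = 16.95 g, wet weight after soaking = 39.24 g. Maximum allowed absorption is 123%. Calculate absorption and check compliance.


WA = (39.24 - 16.95) / 16.95 x 100 = 131.5%
Maximum allowed: 123%
Compliant: No


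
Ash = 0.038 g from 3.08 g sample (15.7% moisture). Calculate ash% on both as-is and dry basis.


As-is ash% = 0.038 / 3.08 x 100 = 1.23%
Dry mass = 3.08 x (100 - 15.7) / 100 = 2.59644 g
Dry-basis ash% = 0.038 / 2.59644 x 100 = 1.46%


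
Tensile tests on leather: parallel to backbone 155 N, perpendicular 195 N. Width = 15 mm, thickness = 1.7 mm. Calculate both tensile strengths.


Area = 15 x 1.7 = 25.5 mm^2
TS (parallel) = 155 / 25.5 = 6.08 N/mm^2
TS (perpendicular) = 195 / 25.5 = 7.65 N/mm^2


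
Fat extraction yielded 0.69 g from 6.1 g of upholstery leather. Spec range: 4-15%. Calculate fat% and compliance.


Fat content = 11.3%
Compliant: Yes

Fat% = 0.69 / 6.1 x 100 = 11.3%
Spec range: 4-15%
Compliant: Yes


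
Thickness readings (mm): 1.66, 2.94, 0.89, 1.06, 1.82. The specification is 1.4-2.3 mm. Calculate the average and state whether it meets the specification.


Sum = 8.37
Average = 8.37 / 5 = 1.67 mm
Specification range: 1.4 to 2.3 mm
Within spec: Yes


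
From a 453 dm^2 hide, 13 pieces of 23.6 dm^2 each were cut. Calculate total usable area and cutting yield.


Usable area = 306.8 dm^2
Yield = 67.7%

Total usable = 13 x 23.6 = 306.8 dm^2
Yield = 306.8 / 453 x 100 = 67.7%


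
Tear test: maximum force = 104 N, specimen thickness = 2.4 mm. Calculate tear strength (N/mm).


Tear strength = force / thickness
Tear = 104 / 2.4 = 43.3 N/mm


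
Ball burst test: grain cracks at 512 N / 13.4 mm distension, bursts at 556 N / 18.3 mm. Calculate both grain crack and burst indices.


Crack index = 38.2 N/mm
Burst index = 30.4 N/mm

Crack index = 512 / 13.4 = 38.2 N/mm
Burst index = 556 / 18.3 = 30.4 N/mm


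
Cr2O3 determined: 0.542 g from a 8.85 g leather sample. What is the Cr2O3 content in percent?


6.12%

Cr2O3% = 0.542 / 8.85 x 100
Cr2O3% = 6.12%


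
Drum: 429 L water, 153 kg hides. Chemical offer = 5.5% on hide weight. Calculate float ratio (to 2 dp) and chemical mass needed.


Float ratio = 429 / 153 = 2.80
Chemical = 153 x 5.5 / 100 = 8.415 kg


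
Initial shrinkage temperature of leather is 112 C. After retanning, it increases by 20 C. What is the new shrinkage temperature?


New Ts = 112 + 20 = 132 C


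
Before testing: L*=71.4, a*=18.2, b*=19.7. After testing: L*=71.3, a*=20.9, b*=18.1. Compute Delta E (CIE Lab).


Delta E = 3.14


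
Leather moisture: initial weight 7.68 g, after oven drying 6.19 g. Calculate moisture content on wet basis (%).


19.4%


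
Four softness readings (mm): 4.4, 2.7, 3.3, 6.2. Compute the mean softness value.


Sum = 4.4 + 2.7 + 3.3 + 6.2
Mean = 16.6 / 4 = 4.15 mm


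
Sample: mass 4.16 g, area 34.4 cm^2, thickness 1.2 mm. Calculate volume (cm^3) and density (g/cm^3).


Volume = 4.128 cm^3
Density = 1.008 g/cm^3


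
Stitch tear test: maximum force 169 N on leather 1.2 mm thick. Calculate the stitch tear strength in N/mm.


140.8 N/mm

Stitch tear strength = force / thickness
STS = 169 / 1.2 = 140.8 N/mm


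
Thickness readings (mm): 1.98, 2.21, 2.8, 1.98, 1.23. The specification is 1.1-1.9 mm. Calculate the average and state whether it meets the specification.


Average = 2.04 mm
Within specification: No


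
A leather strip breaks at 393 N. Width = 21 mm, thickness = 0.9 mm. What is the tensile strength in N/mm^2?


20.79 N/mm^2

Cross-sectional area = 21 x 0.9 = 18.9 mm^2
Tensile strength = 393 / 18.9 = 20.79 N/mm^2


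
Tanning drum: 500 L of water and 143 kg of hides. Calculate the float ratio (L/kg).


3.5


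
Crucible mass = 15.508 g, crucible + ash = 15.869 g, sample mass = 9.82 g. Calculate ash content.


Ash mass = 15.869 - 15.508 = 0.361 g
Ash% = 0.361 / 9.82 x 100 = 3.68%


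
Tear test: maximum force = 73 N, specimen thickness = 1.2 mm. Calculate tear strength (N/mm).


Tear strength = force / thickness
Tear = 73 / 1.2 = 60.8 N/mm


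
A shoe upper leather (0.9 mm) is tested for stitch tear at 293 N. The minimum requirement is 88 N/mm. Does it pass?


STS = 293 / 0.9 = 325.6 N/mm
Minimum required: 88 N/mm
Passes: Yes


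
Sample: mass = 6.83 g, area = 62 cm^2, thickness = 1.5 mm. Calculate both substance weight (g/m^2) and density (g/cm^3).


SW = 6.83 / 62 x 10000 = 1101.6 g/m^2
Volume = 62 x 1.5 / 10 = 9.30 cm^3
Density = 6.83 / 9.30 = 0.734 g/cm^3


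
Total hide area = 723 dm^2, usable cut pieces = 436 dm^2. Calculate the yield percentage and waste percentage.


Yield = 60.3%
Waste = 39.7%


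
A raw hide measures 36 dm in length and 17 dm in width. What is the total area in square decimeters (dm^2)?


Area = length x width
Area = 36 x 17 = 612 dm^2


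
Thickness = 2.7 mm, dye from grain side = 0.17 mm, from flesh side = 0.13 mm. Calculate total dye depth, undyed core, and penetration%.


Total dyed = 0.17 + 0.13 = 0.30 mm
Undyed core = 2.7 - 0.30 = 2.40 mm
Penetration = 0.30 / 2.7 x 100 = 11.1%


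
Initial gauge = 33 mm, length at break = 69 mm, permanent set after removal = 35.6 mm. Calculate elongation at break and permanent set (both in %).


Elongation at break = (69 - 33) / 33 x 100 = 109.1%
Permanent set = (35.6 - 33) / 33 x 100 = 7.9%


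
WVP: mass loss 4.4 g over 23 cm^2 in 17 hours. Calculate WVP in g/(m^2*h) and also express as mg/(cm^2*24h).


WVP = 4.4 / (23 x 17) x 10000 = 112.53 g/(m^2*h)
Mass loss in mg = 4.4 x 1000 = 4400 mg
Per cm^2 per 24h in mg: 4400 x 24 / (23 x 17) = 105600 / 391 = 270.08 mg/(cm^2*24h)


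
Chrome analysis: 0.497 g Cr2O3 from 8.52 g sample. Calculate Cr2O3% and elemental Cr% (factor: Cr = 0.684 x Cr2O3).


Cr2O3 = 5.83%
Cr = 3.99%

Cr2O3% = 0.497 / 8.52 x 100 = 5.83%
Cr% = 5.83 x 0.684 = 3.99%


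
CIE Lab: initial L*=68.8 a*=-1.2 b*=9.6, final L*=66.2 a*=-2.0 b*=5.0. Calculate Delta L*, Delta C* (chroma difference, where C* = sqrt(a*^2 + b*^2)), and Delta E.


Delta L* = 66.2 - 68.8 = -2.6
C1* = sqrt((-1.2)^2 + (9.6)^2) = 9.675
C2* = sqrt((-2.0)^2 + (5.0)^2) = 5.385
Delta C* = 5.385 - 9.675 = -4.29
Delta E = sqrt((-2.6)^2 + (-0.8)^2 + (-4.6)^2) = 5.34


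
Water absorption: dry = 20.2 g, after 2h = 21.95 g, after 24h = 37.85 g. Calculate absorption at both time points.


WA (2h) = (21.95 - 20.2) / 20.2 x 100 = 8.7%
WA (24h) = (37.85 - 20.2) / 20.2 x 100 = 87.4%


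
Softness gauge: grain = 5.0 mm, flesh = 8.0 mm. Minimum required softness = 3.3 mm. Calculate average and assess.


Average = (5.0 + 8.0) / 2 = 6.50 mm
Minimum = 3.3 mm
Meets requirement: Yes


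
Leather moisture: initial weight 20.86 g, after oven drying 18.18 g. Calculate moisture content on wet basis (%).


12.8%

Moisture = 20.86 - 18.18 = 2.68 g
MC = 2.68 / 20.86 x 100 = 12.8%


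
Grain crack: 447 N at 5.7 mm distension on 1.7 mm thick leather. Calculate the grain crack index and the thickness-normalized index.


Crack index = 447 / 5.7 = 78.4 N/mm
Normalized = 78.4 / 1.7 = 46.1 N/mm per mm


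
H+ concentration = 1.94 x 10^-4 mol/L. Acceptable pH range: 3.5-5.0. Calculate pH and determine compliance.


pH = 3.71
Compliant: Yes

pH = -log10(1.94 x 10^-4) = 3.71
Range: 3.5 to 5.0
Compliant: Yes


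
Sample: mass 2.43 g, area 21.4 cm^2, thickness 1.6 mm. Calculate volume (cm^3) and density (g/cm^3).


Volume = 3.424 cm^3
Density = 0.710 g/cm^3

Thickness in cm = 1.6 / 10 = 0.16 cm
Volume = 21.4 x 0.16 = 3.424 cm^3
Density = 2.43 / 3.424 = 0.710 g/cm^3


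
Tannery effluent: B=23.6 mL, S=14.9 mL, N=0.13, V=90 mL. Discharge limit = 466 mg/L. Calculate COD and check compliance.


COD = (23.6 - 14.9) x 0.13 x 8000 / 90 = 100.5 mg/L
Limit: 466 mg/L
Compliant: Yes
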